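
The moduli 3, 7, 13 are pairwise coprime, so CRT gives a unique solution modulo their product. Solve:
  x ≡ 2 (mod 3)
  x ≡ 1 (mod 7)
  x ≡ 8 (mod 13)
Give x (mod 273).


Moduli 3, 7, 13 are pairwise coprime; by CRT there is a unique solution modulo M = 3 · 7 · 13 = 273.
Solve pairwise, accumulating the modulus:
  Start with x ≡ 2 (mod 3).
  Combine with x ≡ 1 (mod 7): since gcd(3, 7) = 1, we get a unique residue mod 21.
    Write x = 2 + 3·t and substitute into x ≡ 1 (mod 7): 3·t ≡ 1 − 2 = -1 (mod 7).
    Reduce coefficients mod 7: 3·t ≡ 6 (mod 7).
    The inverse of 3 mod 7 is 5 (since 3·5 = 15 = 2·7 + 1), so t ≡ 5·6 = 30 ≡ 2 (mod 7).
    Then x = 2 + 3·2 = 8, valid modulo lcm(3, 7) = 21: x ≡ 8 (mod 21).
  Combine with x ≡ 8 (mod 13): since gcd(21, 13) = 1, we get a unique residue mod 273.
    Write x = 8 + 21·t and substitute into x ≡ 8 (mod 13): 21·t ≡ 8 − 8 = 0 (mod 13).
    Reduce coefficients mod 13: 8·t ≡ 0 (mod 13).
    The inverse of 8 mod 13 is 5 (since 8·5 = 40 = 3·13 + 1), so t ≡ 5·0 = 0 ≡ 0 (mod 13).
    Then x = 8 + 21·0 = 8, valid modulo lcm(21, 13) = 273: x ≡ 8 (mod 273).
Verify: 8 mod 3 = 2 ✓, 8 mod 7 = 1 ✓, 8 mod 13 = 8 ✓.

x ≡ 8 (mod 273).


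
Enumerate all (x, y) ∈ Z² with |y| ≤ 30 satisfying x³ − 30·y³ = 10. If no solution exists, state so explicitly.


The equation is x³ - 30y³ = 10. For fixed y, x³ = 30·y³ + 10, so a solution requires the RHS to be a perfect cube.
Strategy: iterate y from -30 to 30, compute RHS = 30·y³ + 10, and check whether it is a (positive or negative) perfect cube.
Check small values of y:
  y = 0: RHS = 10 is not a perfect cube.
  y = 1: RHS = 40 is not a perfect cube.
  y = -1: RHS = -20 is not a perfect cube.
  y = 2: RHS = 250 is not a perfect cube.
  y = -2: RHS = -230 is not a perfect cube.
  y = 3: RHS = 820 is not a perfect cube.
  y = -3: RHS = -800 is not a perfect cube.
Continuing the search up to |y| = 30 finds no solutions either.
No (x, y) in the scanned range satisfies the equation.

No integer solutions with |y| ≤ 30.


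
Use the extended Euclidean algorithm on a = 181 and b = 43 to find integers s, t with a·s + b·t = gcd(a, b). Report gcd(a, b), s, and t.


Euclidean algorithm on (181, 43) — divide until remainder is 0:
  181 = 4 · 43 + 9
  43 = 4 · 9 + 7
  9 = 1 · 7 + 2
  7 = 3 · 2 + 1
  2 = 2 · 1 + 0
gcd(181, 43) = 1.
Track Bezout coefficients alongside the remainders: start with r₀ = 181 = a·1 + b·0 (s = 1, t = 0) and r₁ = 43 = a·0 + b·1 (s = 0, t = 1); each new remainder r_{k+1} = r_{k-1} − q_k·r_k inherits s_{k+1} = s_{k-1} − q_k·s_k, t_{k+1} = t_{k-1} − q_k·t_k, so r_k = a·s_k + b·t_k at every step:
  q = 4: r = 9, s = 1 − 4·0 = 1, t = 0 − 4·1 = -4  (check: 181·1 + 43·(-4) = 9)
  q = 4: r = 7, s = 0 − 4·1 = -4, t = 1 − 4·(-4) = 17  (check: 181·(-4) + 43·17 = 7)
  q = 1: r = 2, s = 1 − 1·(-4) = 5, t = -4 − 1·17 = -21  (check: 181·5 + 43·(-21) = 2)
  q = 3: r = 1, s = -4 − 3·5 = -19, t = 17 − 3·(-21) = 80  (check: 181·(-19) + 43·80 = 1)
The row with r = 1 (the gcd) gives the Bezout coefficients s = -19, t = 80.
Result: 181 · (-19) + 43 · (80) = 1.

gcd(181, 43) = 1; s = -19, t = 80 (check: 181·(-19) + 43·80 = 1).


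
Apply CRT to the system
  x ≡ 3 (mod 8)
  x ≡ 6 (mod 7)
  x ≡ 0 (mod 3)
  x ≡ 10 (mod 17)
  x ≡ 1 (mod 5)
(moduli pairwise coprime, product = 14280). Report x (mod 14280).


Product of moduli M = 8 · 7 · 3 · 17 · 5 = 14280.
Merge one congruence at a time:
  Start: x ≡ 3 (mod 8).
  Combine with x ≡ 6 (mod 7); new modulus lcm = 56.
    Write x = 3 + 8·t and substitute into x ≡ 6 (mod 7): 8·t ≡ 6 − 3 = 3 (mod 7).
    Reduce coefficients mod 7: 1·t ≡ 3 (mod 7).
    So t ≡ 3 (mod 7).
    Then x = 3 + 8·3 = 27, valid modulo lcm(8, 7) = 56: x ≡ 27 (mod 56).
  Combine with x ≡ 0 (mod 3); new modulus lcm = 168.
    Write x = 27 + 56·t and substitute into x ≡ 0 (mod 3): 56·t ≡ 0 − 27 = -27 (mod 3).
    Reduce coefficients mod 3: 2·t ≡ 0 (mod 3).
    The inverse of 2 mod 3 is 2 (since 2·2 = 4 = 1·3 + 1), so t ≡ 2·0 = 0 ≡ 0 (mod 3).
    Then x = 27 + 56·0 = 27, valid modulo lcm(56, 3) = 168: x ≡ 27 (mod 168).
  Combine with x ≡ 10 (mod 17); new modulus lcm = 2856.
    Write x = 27 + 168·t and substitute into x ≡ 10 (mod 17): 168·t ≡ 10 − 27 = -17 (mod 17).
    Reduce coefficients mod 17: 15·t ≡ 0 (mod 17).
    The inverse of 15 mod 17 is 8 (since 15·8 = 120 = 7·17 + 1), so t ≡ 8·0 = 0 ≡ 0 (mod 17).
    Then x = 27 + 168·0 = 27, valid modulo lcm(168, 17) = 2856: x ≡ 27 (mod 2856).
  Combine with x ≡ 1 (mod 5); new modulus lcm = 14280.
    Write x = 27 + 2856·t and substitute into x ≡ 1 (mod 5): 2856·t ≡ 1 − 27 = -26 (mod 5).
    Reduce coefficients mod 5: 1·t ≡ 4 (mod 5).
    So t ≡ 4 (mod 5).
    Then x = 27 + 2856·4 = 11451, valid modulo lcm(2856, 5) = 14280: x ≡ 11451 (mod 14280).
Verify against each original: 11451 mod 8 = 3, 11451 mod 7 = 6, 11451 mod 3 = 0, 11451 mod 17 = 10, 11451 mod 5 = 1.

x ≡ 11451 (mod 14280).


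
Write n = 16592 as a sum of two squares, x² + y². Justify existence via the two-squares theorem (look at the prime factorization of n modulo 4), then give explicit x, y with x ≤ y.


Step 1: Factor n = 16592 = 2^4 · 17 · 61.
Step 2: Check the mod-4 condition on each prime factor: 2 = 2 (special); 17 ≡ 1 (mod 4), exponent 1; 61 ≡ 1 (mod 4), exponent 1.
All primes ≡ 3 (mod 4) appear to even exponent (or don't appear), so by the two-squares theorem n IS expressible as a sum of two squares.
Step 3: Build a representation. Group n = k² · m with k = 4 and m = 17 · 61 = 1037 (a product of primes ≡ 1 (mod 4)); a representation of m scales to one of n via (k·x)² + (k·y)² = k²(x² + y²). Each prime p ≡ 1 (mod 4) is itself a sum of two squares; find a² by testing p − a² for a perfect square:
  17: 17 − 1² = 16 = 4² ⇒ 17 = 1² + 4².
  61: 61 − 1² = 60, 61 − 2² = 57, 61 − 3² = 52, 61 − 4² = 45, 61 − 5² = 36 = 6² ⇒ 61 = 5² + 6².
  Combine using the Brahmagupta–Fibonacci identity (a² + b²)(c² + d²) = (ac − bd)² + (ad + bc)² = (ac + bd)² + (ad − bc)²:
  17 · 61 = 1037: from (1² + 4²)(5² + 6²), take (1·5 − 4·6, 1·6 + 4·5) = (5 − 24, 6 + 20) = (-19, 26); dropping signs (only squares matter) gives (19, 26); check 19² + 26² = 361 + 676 = 1037 ✓.
  Scale by k = 4: (4·19, 4·26) = (76, 104).
Step 4: Order so x ≤ y and verify: 76² + 104² = 5776 + 10816 = 16592 = n. ✓

n = 16592 = 76² + 104² (one valid representation with x ≤ y).


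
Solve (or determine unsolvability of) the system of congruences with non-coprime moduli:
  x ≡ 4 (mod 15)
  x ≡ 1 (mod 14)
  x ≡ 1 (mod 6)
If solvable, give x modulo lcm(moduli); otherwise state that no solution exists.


Moduli 15, 14, 6 are not pairwise coprime, so CRT works modulo lcm(m_i) when all pairwise compatibility conditions hold.
Pairwise compatibility: gcd(m_i, m_j) must divide a_i - a_j for every pair.
Merge one congruence at a time:
  Start: x ≡ 4 (mod 15).
  Combine with x ≡ 1 (mod 14): gcd(15, 14) = 1; 1 - 4 = -3, which IS divisible by 1, so compatible.
    Write x = 4 + 15·t and substitute into x ≡ 1 (mod 14): 15·t ≡ 1 − 4 = -3 (mod 14).
    Reduce coefficients mod 14: 1·t ≡ 11 (mod 14).
    So t ≡ 11 (mod 14).
    Then x = 4 + 15·11 = 169, valid modulo lcm(15, 14) = 210: x ≡ 169 (mod 210).
  Combine with x ≡ 1 (mod 6): gcd(210, 6) = 6; 1 - 169 = -168, which IS divisible by 6, so compatible.
    Write x = 169 + 210·t and substitute into x ≡ 1 (mod 6): 210·t ≡ 1 − 169 = -168 (mod 6).
    Divide the congruence (and modulus) by g = 6: 35·t ≡ -28 (mod 1).
    Modulo 1 every t works; take t = 0.
    Then x = 169 + 210·0 = 169, valid modulo lcm(210, 6) = 210: x ≡ 169 (mod 210).
Verify: 169 mod 15 = 4, 169 mod 14 = 1, 169 mod 6 = 1.

x ≡ 169 (mod 210).


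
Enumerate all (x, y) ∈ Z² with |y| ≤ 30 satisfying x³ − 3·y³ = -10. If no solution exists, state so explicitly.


The equation is x³ - 3y³ = -10. For fixed y, x³ = 3·y³ − 10, so a solution requires the RHS to be a perfect cube.
Strategy: iterate y from -30 to 30, compute RHS = 3·y³ − 10, and check whether it is a (positive or negative) perfect cube.
Check small values of y:
  y = 0: RHS = -10 is not a perfect cube.
  y = 1: RHS = -7 is not a perfect cube.
  y = -1: RHS = -13 is not a perfect cube.
  y = 2: RHS = 14 is not a perfect cube.
  y = -2: RHS = -34 is not a perfect cube.
  y = 3: RHS = 71 is not a perfect cube.
  y = -3: RHS = -91 is not a perfect cube.
Continuing, at y = -9: RHS = -2197 = (-13)³ ⇒ x = -13 works.
Searching the remaining y in |y| ≤ 30 finds no further solutions.
Collected solutions: (-13, -9).

Solutions (with |y| ≤ 30): (-13, -9).


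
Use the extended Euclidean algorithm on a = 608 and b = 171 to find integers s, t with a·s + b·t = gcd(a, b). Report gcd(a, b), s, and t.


Euclidean algorithm on (608, 171) — divide until remainder is 0:
  608 = 3 · 171 + 95
  171 = 1 · 95 + 76
  95 = 1 · 76 + 19
  76 = 4 · 19 + 0
gcd(608, 171) = 19.
Track Bezout coefficients alongside the remainders: start with r₀ = 608 = a·1 + b·0 (s = 1, t = 0) and r₁ = 171 = a·0 + b·1 (s = 0, t = 1); each new remainder r_{k+1} = r_{k-1} − q_k·r_k inherits s_{k+1} = s_{k-1} − q_k·s_k, t_{k+1} = t_{k-1} − q_k·t_k, so r_k = a·s_k + b·t_k at every step:
  q = 3: r = 95, s = 1 − 3·0 = 1, t = 0 − 3·1 = -3  (check: 608·1 + 171·(-3) = 95)
  q = 1: r = 76, s = 0 − 1·1 = -1, t = 1 − 1·(-3) = 4  (check: 608·(-1) + 171·4 = 76)
  q = 1: r = 19, s = 1 − 1·(-1) = 2, t = -3 − 1·4 = -7  (check: 608·2 + 171·(-7) = 19)
The row with r = 19 (the gcd) gives the Bezout coefficients s = 2, t = -7.
Result: 608 · (2) + 171 · (-7) = 19.

gcd(608, 171) = 19; s = 2, t = -7 (check: 608·2 + 171·(-7) = 19).


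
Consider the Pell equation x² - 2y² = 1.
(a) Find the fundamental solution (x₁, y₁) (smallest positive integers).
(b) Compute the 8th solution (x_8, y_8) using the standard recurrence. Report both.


Step 1: Find the fundamental solution (x₁, y₁) of x² - 2y² = 1.
  Expand √2 as a continued fraction. a₀ = ⌊√2⌋ = 1; iterate m_{k+1} = d_k·a_k − m_k, d_{k+1} = (2 − m_{k+1}²)/d_k, a_{k+1} = ⌊(a₀ + m_{k+1})/d_{k+1}⌋ (starting m₀ = 0, d₀ = 1), with convergents p_k = a_k·p_{k-1} + p_{k-2}, q_k = a_k·q_{k-1} + q_{k-2} (p₋₁ = 1, q₋₁ = 0):
  k = 0: a₀ = 1; p₀/q₀ = 1/1; p₀² − 2·q₀² = 1 − 2 = -1.
  k = 1: m = 1, d = 1, a = ⌊(1 + 1)/1⌋ = 2; p/q = (2·1 + 1)/(2·1 + 0) = 3/2; p² − 2·q² = 9 − 8 = 1.
  The first convergent with p² − 2·q² = 1 gives the fundamental solution (x₁, y₁) = (3, 2).
Step 2: Apply the recurrence (x_{n+1}, y_{n+1}) = (x₁x_n + 2y₁y_n, x₁y_n + y₁x_n) repeatedly.
  From (x_1, y_1) = (3, 2): x_2 = 3·3 + 2·2·2 = 17; y_2 = 3·2 + 2·3 = 12.
  From (x_2, y_2) = (17, 12): x_3 = 3·17 + 2·2·12 = 99; y_3 = 3·12 + 2·17 = 70.
  From (x_3, y_3) = (99, 70): x_4 = 3·99 + 2·2·70 = 577; y_4 = 3·70 + 2·99 = 408.
  From (x_4, y_4) = (577, 408): x_5 = 3·577 + 2·2·408 = 3363; y_5 = 3·408 + 2·577 = 2378.
  From (x_5, y_5) = (3363, 2378): x_6 = 3·3363 + 2·2·2378 = 19601; y_6 = 3·2378 + 2·3363 = 13860.
  From (x_6, y_6) = (19601, 13860): x_7 = 3·19601 + 2·2·13860 = 114243; y_7 = 3·13860 + 2·19601 = 80782.
  From (x_7, y_7) = (114243, 80782): x_8 = 3·114243 + 2·2·80782 = 665857; y_8 = 3·80782 + 2·114243 = 470832.
Step 3: Verify x_8² - 2·y_8² = 443365544449 - 443365544448 = 1 (should be 1). ✓

(x_1, y_1) = (3, 2); (x_8, y_8) = (665857, 470832).


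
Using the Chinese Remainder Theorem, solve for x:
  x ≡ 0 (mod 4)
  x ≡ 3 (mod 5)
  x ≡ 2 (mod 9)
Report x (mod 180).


Moduli 4, 5, 9 are pairwise coprime; by CRT there is a unique solution modulo M = 4 · 5 · 9 = 180.
Solve pairwise, accumulating the modulus:
  Start with x ≡ 0 (mod 4).
  Combine with x ≡ 3 (mod 5): since gcd(4, 5) = 1, we get a unique residue mod 20.
    Write x = 0 + 4·t and substitute into x ≡ 3 (mod 5): 4·t ≡ 3 − 0 = 3 (mod 5).
    The inverse of 4 mod 5 is 4 (since 4·4 = 16 = 3·5 + 1), so t ≡ 4·3 = 12 ≡ 2 (mod 5).
    Then x = 0 + 4·2 = 8, valid modulo lcm(4, 5) = 20: x ≡ 8 (mod 20).
  Combine with x ≡ 2 (mod 9): since gcd(20, 9) = 1, we get a unique residue mod 180.
    Write x = 8 + 20·t and substitute into x ≡ 2 (mod 9): 20·t ≡ 2 − 8 = -6 (mod 9).
    Reduce coefficients mod 9: 2·t ≡ 3 (mod 9).
    The inverse of 2 mod 9 is 5 (since 2·5 = 10 = 1·9 + 1), so t ≡ 5·3 = 15 ≡ 6 (mod 9).
    Then x = 8 + 20·6 = 128, valid modulo lcm(20, 9) = 180: x ≡ 128 (mod 180).
Verify: 128 mod 4 = 0 ✓, 128 mod 5 = 3 ✓, 128 mod 9 = 2 ✓.

x ≡ 128 (mod 180).


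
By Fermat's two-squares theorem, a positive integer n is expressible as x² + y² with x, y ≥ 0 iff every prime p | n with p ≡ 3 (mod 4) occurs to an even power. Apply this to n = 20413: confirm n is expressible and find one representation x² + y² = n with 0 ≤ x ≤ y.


Step 1: Factor n = 20413 = 137 · 149.
Step 2: Check the mod-4 condition on each prime factor: 137 ≡ 1 (mod 4), exponent 1; 149 ≡ 1 (mod 4), exponent 1.
All primes ≡ 3 (mod 4) appear to even exponent (or don't appear), so by the two-squares theorem n IS expressible as a sum of two squares.
Step 3: Build a representation. Here n = 137 · 149 is a product of primes ≡ 1 (mod 4). Each prime p ≡ 1 (mod 4) is itself a sum of two squares; find a² by testing p − a² for a perfect square:
  137: 137 − 1² = 136, 137 − 2² = 133, 137 − 3² = 128, 137 − 4² = 121 = 11² ⇒ 137 = 4² + 11².
  149: 149 − 1² = 148, 149 − 2² = 145, 149 − 3² = 140, 149 − 4² = 133, 149 − 5² = 124, 149 − 6² = 113, 149 − 7² = 100 = 10² ⇒ 149 = 7² + 10².
  Combine using the Brahmagupta–Fibonacci identity (a² + b²)(c² + d²) = (ac − bd)² + (ad + bc)² = (ac + bd)² + (ad − bc)²:
  137 · 149 = 20413: from (4² + 11²)(7² + 10²), take (4·7 − 11·10, 4·10 + 11·7) = (28 − 110, 40 + 77) = (-82, 117); dropping signs (only squares matter) gives (82, 117); check 82² + 117² = 6724 + 13689 = 20413 ✓.
Step 4: Order so x ≤ y and verify: 82² + 117² = 6724 + 13689 = 20413 = n. ✓

n = 20413 = 82² + 117² (one valid representation with x ≤ y).


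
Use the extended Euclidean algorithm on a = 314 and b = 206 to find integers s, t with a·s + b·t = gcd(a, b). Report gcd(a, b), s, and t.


Euclidean algorithm on (314, 206) — divide until remainder is 0:
  314 = 1 · 206 + 108
  206 = 1 · 108 + 98
  108 = 1 · 98 + 10
  98 = 9 · 10 + 8
  10 = 1 · 8 + 2
  8 = 4 · 2 + 0
gcd(314, 206) = 2.
Track Bezout coefficients alongside the remainders: start with r₀ = 314 = a·1 + b·0 (s = 1, t = 0) and r₁ = 206 = a·0 + b·1 (s = 0, t = 1); each new remainder r_{k+1} = r_{k-1} − q_k·r_k inherits s_{k+1} = s_{k-1} − q_k·s_k, t_{k+1} = t_{k-1} − q_k·t_k, so r_k = a·s_k + b·t_k at every step:
  q = 1: r = 108, s = 1 − 1·0 = 1, t = 0 − 1·1 = -1  (check: 314·1 + 206·(-1) = 108)
  q = 1: r = 98, s = 0 − 1·1 = -1, t = 1 − 1·(-1) = 2  (check: 314·(-1) + 206·2 = 98)
  q = 1: r = 10, s = 1 − 1·(-1) = 2, t = -1 − 1·2 = -3  (check: 314·2 + 206·(-3) = 10)
  q = 9: r = 8, s = -1 − 9·2 = -19, t = 2 − 9·(-3) = 29  (check: 314·(-19) + 206·29 = 8)
  q = 1: r = 2, s = 2 − 1·(-19) = 21, t = -3 − 1·29 = -32  (check: 314·21 + 206·(-32) = 2)
The row with r = 2 (the gcd) gives the Bezout coefficients s = 21, t = -32.
Result: 314 · (21) + 206 · (-32) = 2.

gcd(314, 206) = 2; s = 21, t = -32 (check: 314·21 + 206·(-32) = 2).


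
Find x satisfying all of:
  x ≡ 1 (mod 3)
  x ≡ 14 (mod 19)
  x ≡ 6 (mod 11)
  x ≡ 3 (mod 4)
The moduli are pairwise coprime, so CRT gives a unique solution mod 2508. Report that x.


Product of moduli M = 3 · 19 · 11 · 4 = 2508.
Merge one congruence at a time:
  Start: x ≡ 1 (mod 3).
  Combine with x ≡ 14 (mod 19); new modulus lcm = 57.
    Write x = 1 + 3·t and substitute into x ≡ 14 (mod 19): 3·t ≡ 14 − 1 = 13 (mod 19).
    The inverse of 3 mod 19 is 13 (since 3·13 = 39 = 2·19 + 1), so t ≡ 13·13 = 169 ≡ 17 (mod 19).
    Then x = 1 + 3·17 = 52, valid modulo lcm(3, 19) = 57: x ≡ 52 (mod 57).
  Combine with x ≡ 6 (mod 11); new modulus lcm = 627.
    Write x = 52 + 57·t and substitute into x ≡ 6 (mod 11): 57·t ≡ 6 − 52 = -46 (mod 11).
    Reduce coefficients mod 11: 2·t ≡ 9 (mod 11).
    The inverse of 2 mod 11 is 6 (since 2·6 = 12 = 1·11 + 1), so t ≡ 6·9 = 54 ≡ 10 (mod 11).
    Then x = 52 + 57·10 = 622, valid modulo lcm(57, 11) = 627: x ≡ 622 (mod 627).
  Combine with x ≡ 3 (mod 4); new modulus lcm = 2508.
    Write x = 622 + 627·t and substitute into x ≡ 3 (mod 4): 627·t ≡ 3 − 622 = -619 (mod 4).
    Reduce coefficients mod 4: 3·t ≡ 1 (mod 4).
    The inverse of 3 mod 4 is 3 (since 3·3 = 9 = 2·4 + 1), so t ≡ 3·1 = 3 ≡ 3 (mod 4).
    Then x = 622 + 627·3 = 2503, valid modulo lcm(627, 4) = 2508: x ≡ 2503 (mod 2508).
Verify against each original: 2503 mod 3 = 1, 2503 mod 19 = 14, 2503 mod 11 = 6, 2503 mod 4 = 3.

x ≡ 2503 (mod 2508).


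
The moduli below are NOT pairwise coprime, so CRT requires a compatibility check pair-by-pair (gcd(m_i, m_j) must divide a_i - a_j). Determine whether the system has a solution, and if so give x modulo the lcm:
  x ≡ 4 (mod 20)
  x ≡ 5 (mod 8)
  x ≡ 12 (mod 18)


Moduli 20, 8, 18 are not pairwise coprime, so CRT works modulo lcm(m_i) when all pairwise compatibility conditions hold.
Pairwise compatibility: gcd(m_i, m_j) must divide a_i - a_j for every pair.
Merge one congruence at a time:
  Start: x ≡ 4 (mod 20).
  Combine with x ≡ 5 (mod 8): gcd(20, 8) = 4, and 5 - 4 = 1 is NOT divisible by 4.
    ⇒ system is inconsistent (no integer solution).

No solution (the system is inconsistent).


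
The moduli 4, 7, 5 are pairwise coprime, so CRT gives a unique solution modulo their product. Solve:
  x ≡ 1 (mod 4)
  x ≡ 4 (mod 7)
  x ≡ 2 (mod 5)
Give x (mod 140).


Moduli 4, 7, 5 are pairwise coprime; by CRT there is a unique solution modulo M = 4 · 7 · 5 = 140.
Solve pairwise, accumulating the modulus:
  Start with x ≡ 1 (mod 4).
  Combine with x ≡ 4 (mod 7): since gcd(4, 7) = 1, we get a unique residue mod 28.
    Write x = 1 + 4·t and substitute into x ≡ 4 (mod 7): 4·t ≡ 4 − 1 = 3 (mod 7).
    The inverse of 4 mod 7 is 2 (since 4·2 = 8 = 1·7 + 1), so t ≡ 2·3 = 6 ≡ 6 (mod 7).
    Then x = 1 + 4·6 = 25, valid modulo lcm(4, 7) = 28: x ≡ 25 (mod 28).
  Combine with x ≡ 2 (mod 5): since gcd(28, 5) = 1, we get a unique residue mod 140.
    Write x = 25 + 28·t and substitute into x ≡ 2 (mod 5): 28·t ≡ 2 − 25 = -23 (mod 5).
    Reduce coefficients mod 5: 3·t ≡ 2 (mod 5).
    The inverse of 3 mod 5 is 2 (since 3·2 = 6 = 1·5 + 1), so t ≡ 2·2 = 4 ≡ 4 (mod 5).
    Then x = 25 + 28·4 = 137, valid modulo lcm(28, 5) = 140: x ≡ 137 (mod 140).
Verify: 137 mod 4 = 1 ✓, 137 mod 7 = 4 ✓, 137 mod 5 = 2 ✓.

x ≡ 137 (mod 140).


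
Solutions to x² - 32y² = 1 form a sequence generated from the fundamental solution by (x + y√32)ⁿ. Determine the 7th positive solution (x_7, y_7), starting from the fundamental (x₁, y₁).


Step 1: Find the fundamental solution (x₁, y₁) of x² - 32y² = 1.
  Expand √32 as a continued fraction. a₀ = ⌊√32⌋ = 5; iterate m_{k+1} = d_k·a_k − m_k, d_{k+1} = (32 − m_{k+1}²)/d_k, a_{k+1} = ⌊(a₀ + m_{k+1})/d_{k+1}⌋ (starting m₀ = 0, d₀ = 1), with convergents p_k = a_k·p_{k-1} + p_{k-2}, q_k = a_k·q_{k-1} + q_{k-2} (p₋₁ = 1, q₋₁ = 0):
  k = 0: a₀ = 5; p₀/q₀ = 5/1; p₀² − 32·q₀² = 25 − 32 = -7.
  k = 1: m = 5, d = 7, a = ⌊(5 + 5)/7⌋ = 1; p/q = (1·5 + 1)/(1·1 + 0) = 6/1; p² − 32·q² = 36 − 32 = 4.
  k = 2: m = 2, d = 4, a = ⌊(5 + 2)/4⌋ = 1; p/q = (1·6 + 5)/(1·1 + 1) = 11/2; p² − 32·q² = 121 − 128 = -7.
  k = 3: m = 2, d = 7, a = ⌊(5 + 2)/7⌋ = 1; p/q = (1·11 + 6)/(1·2 + 1) = 17/3; p² − 32·q² = 289 − 288 = 1.
  The first convergent with p² − 32·q² = 1 gives the fundamental solution (x₁, y₁) = (17, 3).
Step 2: Apply the recurrence (x_{n+1}, y_{n+1}) = (x₁x_n + 32y₁y_n, x₁y_n + y₁x_n) repeatedly.
  From (x_1, y_1) = (17, 3): x_2 = 17·17 + 32·3·3 = 577; y_2 = 17·3 + 3·17 = 102.
  From (x_2, y_2) = (577, 102): x_3 = 17·577 + 32·3·102 = 19601; y_3 = 17·102 + 3·577 = 3465.
  From (x_3, y_3) = (19601, 3465): x_4 = 17·19601 + 32·3·3465 = 665857; y_4 = 17·3465 + 3·19601 = 117708.
  From (x_4, y_4) = (665857, 117708): x_5 = 17·665857 + 32·3·117708 = 22619537; y_5 = 17·117708 + 3·665857 = 3998607.
  From (x_5, y_5) = (22619537, 3998607): x_6 = 17·22619537 + 32·3·3998607 = 768398401; y_6 = 17·3998607 + 3·22619537 = 135834930.
  From (x_6, y_6) = (768398401, 135834930): x_7 = 17·768398401 + 32·3·135834930 = 26102926097; y_7 = 17·135834930 + 3·768398401 = 4614389013.
Step 3: Verify x_7² - 32·y_7² = 681362750825443653409 - 681362750825443653408 = 1 (should be 1). ✓

(x_1, y_1) = (17, 3); (x_7, y_7) = (26102926097, 4614389013).


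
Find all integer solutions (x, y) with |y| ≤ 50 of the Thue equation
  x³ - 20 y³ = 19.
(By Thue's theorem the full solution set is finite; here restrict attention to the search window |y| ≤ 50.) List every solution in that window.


The equation is x³ - 20y³ = 19. For fixed y, x³ = 20·y³ + 19, so a solution requires the RHS to be a perfect cube.
Strategy: iterate y from -50 to 50, compute RHS = 20·y³ + 19, and check whether it is a (positive or negative) perfect cube.
Check small values of y:
  y = 0: RHS = 19 is not a perfect cube.
  y = 1: RHS = 39 is not a perfect cube.
  y = -1: RHS = -1 = (-1)³ ⇒ x = -1 works.
  y = 2: RHS = 179 is not a perfect cube.
  y = -2: RHS = -141 is not a perfect cube.
  y = 3: RHS = 559 is not a perfect cube.
  y = -3: RHS = -521 is not a perfect cube.
Continuing the search up to |y| = 50 finds no further solutions beyond those listed.
Collected solutions: (-1, -1).

Solutions (with |y| ≤ 50): (-1, -1).


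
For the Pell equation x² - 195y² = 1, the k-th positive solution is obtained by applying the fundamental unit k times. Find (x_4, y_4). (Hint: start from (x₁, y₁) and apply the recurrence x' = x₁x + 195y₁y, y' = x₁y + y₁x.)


Step 1: Find the fundamental solution (x₁, y₁) of x² - 195y² = 1.
  Expand √195 as a continued fraction. a₀ = ⌊√195⌋ = 13; iterate m_{k+1} = d_k·a_k − m_k, d_{k+1} = (195 − m_{k+1}²)/d_k, a_{k+1} = ⌊(a₀ + m_{k+1})/d_{k+1}⌋ (starting m₀ = 0, d₀ = 1), with convergents p_k = a_k·p_{k-1} + p_{k-2}, q_k = a_k·q_{k-1} + q_{k-2} (p₋₁ = 1, q₋₁ = 0):
  k = 0: a₀ = 13; p₀/q₀ = 13/1; p₀² − 195·q₀² = 169 − 195 = -26.
  k = 1: m = 13, d = 26, a = ⌊(13 + 13)/26⌋ = 1; p/q = (1·13 + 1)/(1·1 + 0) = 14/1; p² − 195·q² = 196 − 195 = 1.
  The first convergent with p² − 195·q² = 1 gives the fundamental solution (x₁, y₁) = (14, 1).
Step 2: Apply the recurrence (x_{n+1}, y_{n+1}) = (x₁x_n + 195y₁y_n, x₁y_n + y₁x_n) repeatedly.
  From (x_1, y_1) = (14, 1): x_2 = 14·14 + 195·1·1 = 391; y_2 = 14·1 + 1·14 = 28.
  From (x_2, y_2) = (391, 28): x_3 = 14·391 + 195·1·28 = 10934; y_3 = 14·28 + 1·391 = 783.
  From (x_3, y_3) = (10934, 783): x_4 = 14·10934 + 195·1·783 = 305761; y_4 = 14·783 + 1·10934 = 21896.
Step 3: Verify x_4² - 195·y_4² = 93489789121 - 93489789120 = 1 (should be 1). ✓

(x_1, y_1) = (14, 1); (x_4, y_4) = (305761, 21896).


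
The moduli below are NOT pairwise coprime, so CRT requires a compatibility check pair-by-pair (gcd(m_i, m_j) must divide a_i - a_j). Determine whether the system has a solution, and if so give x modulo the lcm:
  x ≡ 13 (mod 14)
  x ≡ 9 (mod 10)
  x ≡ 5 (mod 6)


Moduli 14, 10, 6 are not pairwise coprime, so CRT works modulo lcm(m_i) when all pairwise compatibility conditions hold.
Pairwise compatibility: gcd(m_i, m_j) must divide a_i - a_j for every pair.
Merge one congruence at a time:
  Start: x ≡ 13 (mod 14).
  Combine with x ≡ 9 (mod 10): gcd(14, 10) = 2; 9 - 13 = -4, which IS divisible by 2, so compatible.
    Write x = 13 + 14·t and substitute into x ≡ 9 (mod 10): 14·t ≡ 9 − 13 = -4 (mod 10).
    Divide the congruence (and modulus) by g = 2: 7·t ≡ -2 (mod 5).
    Reduce coefficients mod 5: 2·t ≡ 3 (mod 5).
    The inverse of 2 mod 5 is 3 (since 2·3 = 6 = 1·5 + 1), so t ≡ 3·3 = 9 ≡ 4 (mod 5).
    Then x = 13 + 14·4 = 69, valid modulo lcm(14, 10) = 70: x ≡ 69 (mod 70).
  Combine with x ≡ 5 (mod 6): gcd(70, 6) = 2; 5 - 69 = -64, which IS divisible by 2, so compatible.
    Write x = 69 + 70·t and substitute into x ≡ 5 (mod 6): 70·t ≡ 5 − 69 = -64 (mod 6).
    Divide the congruence (and modulus) by g = 2: 35·t ≡ -32 (mod 3).
    Reduce coefficients mod 3: 2·t ≡ 1 (mod 3).
    The inverse of 2 mod 3 is 2 (since 2·2 = 4 = 1·3 + 1), so t ≡ 2·1 = 2 ≡ 2 (mod 3).
    Then x = 69 + 70·2 = 209, valid modulo lcm(70, 6) = 210: x ≡ 209 (mod 210).
Verify: 209 mod 14 = 13, 209 mod 10 = 9, 209 mod 6 = 5.

x ≡ 209 (mod 210).


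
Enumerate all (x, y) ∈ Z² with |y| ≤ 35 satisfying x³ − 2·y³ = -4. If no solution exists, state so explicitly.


The equation is x³ - 2y³ = -4. For fixed y, x³ = 2·y³ − 4, so a solution requires the RHS to be a perfect cube.
Strategy: iterate y from -35 to 35, compute RHS = 2·y³ − 4, and check whether it is a (positive or negative) perfect cube.
Check small values of y:
  y = 0: RHS = -4 is not a perfect cube.
  y = 1: RHS = -2 is not a perfect cube.
  y = -1: RHS = -6 is not a perfect cube.
  y = 2: RHS = 12 is not a perfect cube.
  y = -2: RHS = -20 is not a perfect cube.
  y = 3: RHS = 50 is not a perfect cube.
  y = -3: RHS = -58 is not a perfect cube.
Continuing the search up to |y| = 35 finds no solutions either.
No (x, y) in the scanned range satisfies the equation.

No integer solutions with |y| ≤ 35.


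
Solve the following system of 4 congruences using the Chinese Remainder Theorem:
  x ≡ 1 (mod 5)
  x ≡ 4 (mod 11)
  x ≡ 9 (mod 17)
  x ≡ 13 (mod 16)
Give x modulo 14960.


Product of moduli M = 5 · 11 · 17 · 16 = 14960.
Merge one congruence at a time:
  Start: x ≡ 1 (mod 5).
  Combine with x ≡ 4 (mod 11); new modulus lcm = 55.
    Write x = 1 + 5·t and substitute into x ≡ 4 (mod 11): 5·t ≡ 4 − 1 = 3 (mod 11).
    The inverse of 5 mod 11 is 9 (since 5·9 = 45 = 4·11 + 1), so t ≡ 9·3 = 27 ≡ 5 (mod 11).
    Then x = 1 + 5·5 = 26, valid modulo lcm(5, 11) = 55: x ≡ 26 (mod 55).
  Combine with x ≡ 9 (mod 17); new modulus lcm = 935.
    Write x = 26 + 55·t and substitute into x ≡ 9 (mod 17): 55·t ≡ 9 − 26 = -17 (mod 17).
    Reduce coefficients mod 17: 4·t ≡ 0 (mod 17).
    The inverse of 4 mod 17 is 13 (since 4·13 = 52 = 3·17 + 1), so t ≡ 13·0 = 0 ≡ 0 (mod 17).
    Then x = 26 + 55·0 = 26, valid modulo lcm(55, 17) = 935: x ≡ 26 (mod 935).
  Combine with x ≡ 13 (mod 16); new modulus lcm = 14960.
    Write x = 26 + 935·t and substitute into x ≡ 13 (mod 16): 935·t ≡ 13 − 26 = -13 (mod 16).
    Reduce coefficients mod 16: 7·t ≡ 3 (mod 16).
    The inverse of 7 mod 16 is 7 (since 7·7 = 49 = 3·16 + 1), so t ≡ 7·3 = 21 ≡ 5 (mod 16).
    Then x = 26 + 935·5 = 4701, valid modulo lcm(935, 16) = 14960: x ≡ 4701 (mod 14960).
Verify against each original: 4701 mod 5 = 1, 4701 mod 11 = 4, 4701 mod 17 = 9, 4701 mod 16 = 13.

x ≡ 4701 (mod 14960).


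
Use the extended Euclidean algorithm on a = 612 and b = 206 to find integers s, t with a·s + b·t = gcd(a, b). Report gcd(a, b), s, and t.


Euclidean algorithm on (612, 206) — divide until remainder is 0:
  612 = 2 · 206 + 200
  206 = 1 · 200 + 6
  200 = 33 · 6 + 2
  6 = 3 · 2 + 0
gcd(612, 206) = 2.
Track Bezout coefficients alongside the remainders: start with r₀ = 612 = a·1 + b·0 (s = 1, t = 0) and r₁ = 206 = a·0 + b·1 (s = 0, t = 1); each new remainder r_{k+1} = r_{k-1} − q_k·r_k inherits s_{k+1} = s_{k-1} − q_k·s_k, t_{k+1} = t_{k-1} − q_k·t_k, so r_k = a·s_k + b·t_k at every step:
  q = 2: r = 200, s = 1 − 2·0 = 1, t = 0 − 2·1 = -2  (check: 612·1 + 206·(-2) = 200)
  q = 1: r = 6, s = 0 − 1·1 = -1, t = 1 − 1·(-2) = 3  (check: 612·(-1) + 206·3 = 6)
  q = 33: r = 2, s = 1 − 33·(-1) = 34, t = -2 − 33·3 = -101  (check: 612·34 + 206·(-101) = 2)
The row with r = 2 (the gcd) gives the Bezout coefficients s = 34, t = -101.
Result: 612 · (34) + 206 · (-101) = 2.

gcd(612, 206) = 2; s = 34, t = -101 (check: 612·34 + 206·(-101) = 2).


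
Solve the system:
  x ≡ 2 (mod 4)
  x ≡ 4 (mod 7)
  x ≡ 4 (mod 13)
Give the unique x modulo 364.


Moduli 4, 7, 13 are pairwise coprime; by CRT there is a unique solution modulo M = 4 · 7 · 13 = 364.
Solve pairwise, accumulating the modulus:
  Start with x ≡ 2 (mod 4).
  Combine with x ≡ 4 (mod 7): since gcd(4, 7) = 1, we get a unique residue mod 28.
    Write x = 2 + 4·t and substitute into x ≡ 4 (mod 7): 4·t ≡ 4 − 2 = 2 (mod 7).
    The inverse of 4 mod 7 is 2 (since 4·2 = 8 = 1·7 + 1), so t ≡ 2·2 = 4 ≡ 4 (mod 7).
    Then x = 2 + 4·4 = 18, valid modulo lcm(4, 7) = 28: x ≡ 18 (mod 28).
  Combine with x ≡ 4 (mod 13): since gcd(28, 13) = 1, we get a unique residue mod 364.
    Write x = 18 + 28·t and substitute into x ≡ 4 (mod 13): 28·t ≡ 4 − 18 = -14 (mod 13).
    Reduce coefficients mod 13: 2·t ≡ 12 (mod 13).
    The inverse of 2 mod 13 is 7 (since 2·7 = 14 = 1·13 + 1), so t ≡ 7·12 = 84 ≡ 6 (mod 13).
    Then x = 18 + 28·6 = 186, valid modulo lcm(28, 13) = 364: x ≡ 186 (mod 364).
Verify: 186 mod 4 = 2 ✓, 186 mod 7 = 4 ✓, 186 mod 13 = 4 ✓.

x ≡ 186 (mod 364).


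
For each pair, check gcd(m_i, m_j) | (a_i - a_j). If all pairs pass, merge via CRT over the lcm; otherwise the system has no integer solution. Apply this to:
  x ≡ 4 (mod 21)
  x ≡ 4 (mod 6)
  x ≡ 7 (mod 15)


Moduli 21, 6, 15 are not pairwise coprime, so CRT works modulo lcm(m_i) when all pairwise compatibility conditions hold.
Pairwise compatibility: gcd(m_i, m_j) must divide a_i - a_j for every pair.
Merge one congruence at a time:
  Start: x ≡ 4 (mod 21).
  Combine with x ≡ 4 (mod 6): gcd(21, 6) = 3; 4 - 4 = 0, which IS divisible by 3, so compatible.
    Write x = 4 + 21·t and substitute into x ≡ 4 (mod 6): 21·t ≡ 4 − 4 = 0 (mod 6).
    Divide the congruence (and modulus) by g = 3: 7·t ≡ 0 (mod 2).
    Reduce coefficients mod 2: 1·t ≡ 0 (mod 2).
    So t ≡ 0 (mod 2).
    Then x = 4 + 21·0 = 4, valid modulo lcm(21, 6) = 42: x ≡ 4 (mod 42).
  Combine with x ≡ 7 (mod 15): gcd(42, 15) = 3; 7 - 4 = 3, which IS divisible by 3, so compatible.
    Write x = 4 + 42·t and substitute into x ≡ 7 (mod 15): 42·t ≡ 7 − 4 = 3 (mod 15).
    Divide the congruence (and modulus) by g = 3: 14·t ≡ 1 (mod 5).
    Reduce coefficients mod 5: 4·t ≡ 1 (mod 5).
    The inverse of 4 mod 5 is 4 (since 4·4 = 16 = 3·5 + 1), so t ≡ 4·1 = 4 ≡ 4 (mod 5).
    Then x = 4 + 42·4 = 172, valid modulo lcm(42, 15) = 210: x ≡ 172 (mod 210).
Verify: 172 mod 21 = 4, 172 mod 6 = 4, 172 mod 15 = 7.

x ≡ 172 (mod 210).


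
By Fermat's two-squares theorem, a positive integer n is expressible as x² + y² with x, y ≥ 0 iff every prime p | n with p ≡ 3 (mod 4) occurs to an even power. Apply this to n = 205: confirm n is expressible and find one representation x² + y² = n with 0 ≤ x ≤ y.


Step 1: Factor n = 205 = 5 · 41.
Step 2: Check the mod-4 condition on each prime factor: 5 ≡ 1 (mod 4), exponent 1; 41 ≡ 1 (mod 4), exponent 1.
All primes ≡ 3 (mod 4) appear to even exponent (or don't appear), so by the two-squares theorem n IS expressible as a sum of two squares.
Step 3: Build a representation. Here n = 5 · 41 is a product of primes ≡ 1 (mod 4). Each prime p ≡ 1 (mod 4) is itself a sum of two squares; find a² by testing p − a² for a perfect square:
  5: 5 − 1² = 4 = 2² ⇒ 5 = 1² + 2².
  41: 41 − 1² = 40, 41 − 2² = 37, 41 − 3² = 32, 41 − 4² = 25 = 5² ⇒ 41 = 4² + 5².
  Combine using the Brahmagupta–Fibonacci identity (a² + b²)(c² + d²) = (ac − bd)² + (ad + bc)² = (ac + bd)² + (ad − bc)²:
  5 · 41 = 205: from (1² + 2²)(4² + 5²), take (1·4 − 2·5, 1·5 + 2·4) = (4 − 10, 5 + 8) = (-6, 13); dropping signs (only squares matter) gives (6, 13); check 6² + 13² = 36 + 169 = 205 ✓.
Step 4: Order so x ≤ y and verify: 6² + 13² = 36 + 169 = 205 = n. ✓

n = 205 = 6² + 13² (one valid representation with x ≤ y).


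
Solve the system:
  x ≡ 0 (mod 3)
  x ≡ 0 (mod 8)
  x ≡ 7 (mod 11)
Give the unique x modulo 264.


Moduli 3, 8, 11 are pairwise coprime; by CRT there is a unique solution modulo M = 3 · 8 · 11 = 264.
Solve pairwise, accumulating the modulus:
  Start with x ≡ 0 (mod 3).
  Combine with x ≡ 0 (mod 8): since gcd(3, 8) = 1, we get a unique residue mod 24.
    Write x = 0 + 3·t and substitute into x ≡ 0 (mod 8): 3·t ≡ 0 − 0 = 0 (mod 8).
    The inverse of 3 mod 8 is 3 (since 3·3 = 9 = 1·8 + 1), so t ≡ 3·0 = 0 ≡ 0 (mod 8).
    Then x = 0 + 3·0 = 0, valid modulo lcm(3, 8) = 24: x ≡ 0 (mod 24).
  Combine with x ≡ 7 (mod 11): since gcd(24, 11) = 1, we get a unique residue mod 264.
    Write x = 0 + 24·t and substitute into x ≡ 7 (mod 11): 24·t ≡ 7 − 0 = 7 (mod 11).
    Reduce coefficients mod 11: 2·t ≡ 7 (mod 11).
    The inverse of 2 mod 11 is 6 (since 2·6 = 12 = 1·11 + 1), so t ≡ 6·7 = 42 ≡ 9 (mod 11).
    Then x = 0 + 24·9 = 216, valid modulo lcm(24, 11) = 264: x ≡ 216 (mod 264).
Verify: 216 mod 3 = 0 ✓, 216 mod 8 = 0 ✓, 216 mod 11 = 7 ✓.

x ≡ 216 (mod 264).


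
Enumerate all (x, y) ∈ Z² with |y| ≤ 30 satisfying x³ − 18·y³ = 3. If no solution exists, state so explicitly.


The equation is x³ - 18y³ = 3. For fixed y, x³ = 18·y³ + 3, so a solution requires the RHS to be a perfect cube.
Strategy: iterate y from -30 to 30, compute RHS = 18·y³ + 3, and check whether it is a (positive or negative) perfect cube.
Check small values of y:
  y = 0: RHS = 3 is not a perfect cube.
  y = 1: RHS = 21 is not a perfect cube.
  y = -1: RHS = -15 is not a perfect cube.
  y = 2: RHS = 147 is not a perfect cube.
  y = -2: RHS = -141 is not a perfect cube.
  y = 3: RHS = 489 is not a perfect cube.
  y = -3: RHS = -483 is not a perfect cube.
Continuing the search up to |y| = 30 finds no solutions either.
No (x, y) in the scanned range satisfies the equation.

No integer solutions with |y| ≤ 30.


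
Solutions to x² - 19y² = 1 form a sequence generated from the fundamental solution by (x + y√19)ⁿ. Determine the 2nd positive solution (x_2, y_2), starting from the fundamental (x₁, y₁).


Step 1: Find the fundamental solution (x₁, y₁) of x² - 19y² = 1.
  Expand √19 as a continued fraction. a₀ = ⌊√19⌋ = 4; iterate m_{k+1} = d_k·a_k − m_k, d_{k+1} = (19 − m_{k+1}²)/d_k, a_{k+1} = ⌊(a₀ + m_{k+1})/d_{k+1}⌋ (starting m₀ = 0, d₀ = 1), with convergents p_k = a_k·p_{k-1} + p_{k-2}, q_k = a_k·q_{k-1} + q_{k-2} (p₋₁ = 1, q₋₁ = 0):
  k = 0: a₀ = 4; p₀/q₀ = 4/1; p₀² − 19·q₀² = 16 − 19 = -3.
  k = 1: m = 4, d = 3, a = ⌊(4 + 4)/3⌋ = 2; p/q = (2·4 + 1)/(2·1 + 0) = 9/2; p² − 19·q² = 81 − 76 = 5.
  k = 2: m = 2, d = 5, a = ⌊(4 + 2)/5⌋ = 1; p/q = (1·9 + 4)/(1·2 + 1) = 13/3; p² − 19·q² = 169 − 171 = -2.
  k = 3: m = 3, d = 2, a = ⌊(4 + 3)/2⌋ = 3; p/q = (3·13 + 9)/(3·3 + 2) = 48/11; p² − 19·q² = 2304 − 2299 = 5.
  k = 4: m = 3, d = 5, a = ⌊(4 + 3)/5⌋ = 1; p/q = (1·48 + 13)/(1·11 + 3) = 61/14; p² − 19·q² = 3721 − 3724 = -3.
  k = 5: m = 2, d = 3, a = ⌊(4 + 2)/3⌋ = 2; p/q = (2·61 + 48)/(2·14 + 11) = 170/39; p² − 19·q² = 28900 − 28899 = 1.
  The first convergent with p² − 19·q² = 1 gives the fundamental solution (x₁, y₁) = (170, 39).
Step 2: Apply the recurrence (x_{n+1}, y_{n+1}) = (x₁x_n + 19y₁y_n, x₁y_n + y₁x_n) repeatedly.
  From (x_1, y_1) = (170, 39): x_2 = 170·170 + 19·39·39 = 57799; y_2 = 170·39 + 39·170 = 13260.
Step 3: Verify x_2² - 19·y_2² = 3340724401 - 3340724400 = 1 (should be 1). ✓

(x_1, y_1) = (170, 39); (x_2, y_2) = (57799, 13260).


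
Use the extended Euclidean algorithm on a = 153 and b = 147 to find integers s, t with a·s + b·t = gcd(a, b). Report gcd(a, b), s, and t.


Euclidean algorithm on (153, 147) — divide until remainder is 0:
  153 = 1 · 147 + 6
  147 = 24 · 6 + 3
  6 = 2 · 3 + 0
gcd(153, 147) = 3.
Track Bezout coefficients alongside the remainders: start with r₀ = 153 = a·1 + b·0 (s = 1, t = 0) and r₁ = 147 = a·0 + b·1 (s = 0, t = 1); each new remainder r_{k+1} = r_{k-1} − q_k·r_k inherits s_{k+1} = s_{k-1} − q_k·s_k, t_{k+1} = t_{k-1} − q_k·t_k, so r_k = a·s_k + b·t_k at every step:
  q = 1: r = 6, s = 1 − 1·0 = 1, t = 0 − 1·1 = -1  (check: 153·1 + 147·(-1) = 6)
  q = 24: r = 3, s = 0 − 24·1 = -24, t = 1 − 24·(-1) = 25  (check: 153·(-24) + 147·25 = 3)
The row with r = 3 (the gcd) gives the Bezout coefficients s = -24, t = 25.
Result: 153 · (-24) + 147 · (25) = 3.

gcd(153, 147) = 3; s = -24, t = 25 (check: 153·(-24) + 147·25 = 3).


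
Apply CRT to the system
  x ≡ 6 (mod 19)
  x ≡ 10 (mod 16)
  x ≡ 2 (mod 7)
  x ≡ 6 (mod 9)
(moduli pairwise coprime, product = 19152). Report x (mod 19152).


Product of moduli M = 19 · 16 · 7 · 9 = 19152.
Merge one congruence at a time:
  Start: x ≡ 6 (mod 19).
  Combine with x ≡ 10 (mod 16); new modulus lcm = 304.
    Write x = 6 + 19·t and substitute into x ≡ 10 (mod 16): 19·t ≡ 10 − 6 = 4 (mod 16).
    Reduce coefficients mod 16: 3·t ≡ 4 (mod 16).
    The inverse of 3 mod 16 is 11 (since 3·11 = 33 = 2·16 + 1), so t ≡ 11·4 = 44 ≡ 12 (mod 16).
    Then x = 6 + 19·12 = 234, valid modulo lcm(19, 16) = 304: x ≡ 234 (mod 304).
  Combine with x ≡ 2 (mod 7); new modulus lcm = 2128.
    Write x = 234 + 304·t and substitute into x ≡ 2 (mod 7): 304·t ≡ 2 − 234 = -232 (mod 7).
    Reduce coefficients mod 7: 3·t ≡ 6 (mod 7).
    The inverse of 3 mod 7 is 5 (since 3·5 = 15 = 2·7 + 1), so t ≡ 5·6 = 30 ≡ 2 (mod 7).
    Then x = 234 + 304·2 = 842, valid modulo lcm(304, 7) = 2128: x ≡ 842 (mod 2128).
  Combine with x ≡ 6 (mod 9); new modulus lcm = 19152.
    Write x = 842 + 2128·t and substitute into x ≡ 6 (mod 9): 2128·t ≡ 6 − 842 = -836 (mod 9).
    Reduce coefficients mod 9: 4·t ≡ 1 (mod 9).
    The inverse of 4 mod 9 is 7 (since 4·7 = 28 = 3·9 + 1), so t ≡ 7·1 = 7 ≡ 7 (mod 9).
    Then x = 842 + 2128·7 = 15738, valid modulo lcm(2128, 9) = 19152: x ≡ 15738 (mod 19152).
Verify against each original: 15738 mod 19 = 6, 15738 mod 16 = 10, 15738 mod 7 = 2, 15738 mod 9 = 6.

x ≡ 15738 (mod 19152).


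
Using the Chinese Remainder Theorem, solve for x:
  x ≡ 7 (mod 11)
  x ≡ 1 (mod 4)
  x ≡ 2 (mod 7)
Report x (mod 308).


Moduli 11, 4, 7 are pairwise coprime; by CRT there is a unique solution modulo M = 11 · 4 · 7 = 308.
Solve pairwise, accumulating the modulus:
  Start with x ≡ 7 (mod 11).
  Combine with x ≡ 1 (mod 4): since gcd(11, 4) = 1, we get a unique residue mod 44.
    Write x = 7 + 11·t and substitute into x ≡ 1 (mod 4): 11·t ≡ 1 − 7 = -6 (mod 4).
    Reduce coefficients mod 4: 3·t ≡ 2 (mod 4).
    The inverse of 3 mod 4 is 3 (since 3·3 = 9 = 2·4 + 1), so t ≡ 3·2 = 6 ≡ 2 (mod 4).
    Then x = 7 + 11·2 = 29, valid modulo lcm(11, 4) = 44: x ≡ 29 (mod 44).
  Combine with x ≡ 2 (mod 7): since gcd(44, 7) = 1, we get a unique residue mod 308.
    Write x = 29 + 44·t and substitute into x ≡ 2 (mod 7): 44·t ≡ 2 − 29 = -27 (mod 7).
    Reduce coefficients mod 7: 2·t ≡ 1 (mod 7).
    The inverse of 2 mod 7 is 4 (since 2·4 = 8 = 1·7 + 1), so t ≡ 4·1 = 4 ≡ 4 (mod 7).
    Then x = 29 + 44·4 = 205, valid modulo lcm(44, 7) = 308: x ≡ 205 (mod 308).
Verify: 205 mod 11 = 7 ✓, 205 mod 4 = 1 ✓, 205 mod 7 = 2 ✓.

x ≡ 205 (mod 308).


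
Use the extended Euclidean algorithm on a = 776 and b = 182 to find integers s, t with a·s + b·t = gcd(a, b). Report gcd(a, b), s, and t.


Euclidean algorithm on (776, 182) — divide until remainder is 0:
  776 = 4 · 182 + 48
  182 = 3 · 48 + 38
  48 = 1 · 38 + 10
  38 = 3 · 10 + 8
  10 = 1 · 8 + 2
  8 = 4 · 2 + 0
gcd(776, 182) = 2.
Track Bezout coefficients alongside the remainders: start with r₀ = 776 = a·1 + b·0 (s = 1, t = 0) and r₁ = 182 = a·0 + b·1 (s = 0, t = 1); each new remainder r_{k+1} = r_{k-1} − q_k·r_k inherits s_{k+1} = s_{k-1} − q_k·s_k, t_{k+1} = t_{k-1} − q_k·t_k, so r_k = a·s_k + b·t_k at every step:
  q = 4: r = 48, s = 1 − 4·0 = 1, t = 0 − 4·1 = -4  (check: 776·1 + 182·(-4) = 48)
  q = 3: r = 38, s = 0 − 3·1 = -3, t = 1 − 3·(-4) = 13  (check: 776·(-3) + 182·13 = 38)
  q = 1: r = 10, s = 1 − 1·(-3) = 4, t = -4 − 1·13 = -17  (check: 776·4 + 182·(-17) = 10)
  q = 3: r = 8, s = -3 − 3·4 = -15, t = 13 − 3·(-17) = 64  (check: 776·(-15) + 182·64 = 8)
  q = 1: r = 2, s = 4 − 1·(-15) = 19, t = -17 − 1·64 = -81  (check: 776·19 + 182·(-81) = 2)
The row with r = 2 (the gcd) gives the Bezout coefficients s = 19, t = -81.
Result: 776 · (19) + 182 · (-81) = 2.

gcd(776, 182) = 2; s = 19, t = -81 (check: 776·19 + 182·(-81) = 2).
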